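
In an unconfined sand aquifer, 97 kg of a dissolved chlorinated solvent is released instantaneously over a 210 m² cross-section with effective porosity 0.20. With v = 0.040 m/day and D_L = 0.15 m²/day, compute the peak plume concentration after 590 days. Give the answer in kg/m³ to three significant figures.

0.0693 kg/m³

The peak of an instantaneous 1D plume sits at x = vt; there the Gaussian factor is 1 and C_max = M/(n_e·A·√(4πDt)), where n_e·A is the pore area the mass is dissolved in.
√(4πDt) = √(4π × 0.15 × 590) = 33.35 m, so C_max = 97/(0.20 × 210 × 33.35) = 0.0693 kg/m³.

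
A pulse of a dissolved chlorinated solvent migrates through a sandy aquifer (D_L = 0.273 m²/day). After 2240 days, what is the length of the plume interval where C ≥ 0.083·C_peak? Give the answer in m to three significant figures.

156 m

The plume is Gaussian with σ = √(2Dt) = √(2 × 0.273 × 2240) = 34.97 m.
C/C_peak = exp(−Δx²/(2σ²)) = 0.083 ⇒ Δx = σ·√(−2 ln 0.083) = 34.97 × 2.231 = 78.02 m.
Width = 2Δx = 156 m.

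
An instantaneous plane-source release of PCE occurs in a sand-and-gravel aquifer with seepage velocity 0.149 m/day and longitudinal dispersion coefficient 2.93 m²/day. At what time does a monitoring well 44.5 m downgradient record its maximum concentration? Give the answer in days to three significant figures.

For the 1D instantaneous-source solution, setting ∂C/∂t = 0 at fixed x gives v²t² + 2Dt − x² = 0, so t = (√(D² + v²x²) − D)/v².
√(D² + v²x²) = √(2.93² + 0.149² × 44.5²) = 7.249; v² = 0.022201.
t = (7.249 − 2.93)/0.022201 = 195 days (vs. the pure-advection estimate x/v = 299 d).

195 days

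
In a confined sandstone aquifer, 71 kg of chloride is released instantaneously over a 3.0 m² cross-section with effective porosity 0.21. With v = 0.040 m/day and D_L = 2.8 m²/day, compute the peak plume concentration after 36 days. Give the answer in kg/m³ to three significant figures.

3.17 kg/m³

The peak of an instantaneous 1D plume sits at x = vt; there the Gaussian factor is 1 and C_max = M/(n_e·A·√(4πDt)), where n_e·A is the pore area the mass is dissolved in.
√(4πDt) = √(4π × 2.8 × 36) = 35.59 m, so C_max = 71/(0.21 × 3.0 × 35.59) = 3.17 kg/m³.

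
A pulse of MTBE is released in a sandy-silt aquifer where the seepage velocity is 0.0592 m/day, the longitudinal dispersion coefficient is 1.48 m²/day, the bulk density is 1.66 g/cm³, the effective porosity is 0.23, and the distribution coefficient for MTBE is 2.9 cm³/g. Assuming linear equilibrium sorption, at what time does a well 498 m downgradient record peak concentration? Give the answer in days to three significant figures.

175000 days

Retardation factor R = 1 + ρ_b·K_d/n = 1 + 1.66 × 2.9/0.23 = 21.93.
Sorption retards both mechanisms: v_R = v/R = 0.002699 m/day, D_R = D/R = 0.06749 m²/day.
Peak time from v_R²t² + 2D_R t − x² = 0: t = (√(D_R² + v_R²x²) − D_R)/v_R².
√(D_R² + v_R²x²) = √(0.06749² + 0.002699² × 498²) = 1.346; v_R² = 7.285e-06.
t = (1.346 − 0.06749)/7.285e-06 = 175000 days.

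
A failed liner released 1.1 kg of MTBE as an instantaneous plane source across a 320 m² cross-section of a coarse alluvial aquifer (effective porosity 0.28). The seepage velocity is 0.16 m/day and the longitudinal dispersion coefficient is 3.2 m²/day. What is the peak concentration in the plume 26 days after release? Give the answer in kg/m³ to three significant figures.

0.000380 kg/m³

The peak of an instantaneous 1D plume sits at x = vt; there the Gaussian factor is 1 and C_max = M/(n_e·A·√(4πDt)), where n_e·A is the pore area the mass is dissolved in.
√(4πDt) = √(4π × 3.2 × 26) = 32.33 m, so C_max = 1.1/(0.28 × 320 × 32.33) = 0.000380 kg/m³.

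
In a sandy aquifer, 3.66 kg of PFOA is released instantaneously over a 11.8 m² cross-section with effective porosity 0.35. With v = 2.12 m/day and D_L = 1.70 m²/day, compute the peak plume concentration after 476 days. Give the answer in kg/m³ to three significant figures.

The peak of an instantaneous 1D plume sits at x = vt; there the Gaussian factor is 1 and C_max = M/(n_e·A·√(4πDt)), where n_e·A is the pore area the mass is dissolved in.
√(4πDt) = √(4π × 1.70 × 476) = 100.8 m, so C_max = 3.66/(0.35 × 11.8 × 100.8) = 0.00879 kg/m³.

0.00879 kg/m³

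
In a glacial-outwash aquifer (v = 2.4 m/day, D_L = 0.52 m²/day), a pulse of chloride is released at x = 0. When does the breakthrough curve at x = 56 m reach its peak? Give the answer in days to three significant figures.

For the 1D instantaneous-source solution, setting ∂C/∂t = 0 at fixed x gives v²t² + 2Dt − x² = 0, so t = (√(D² + v²x²) − D)/v².
√(D² + v²x²) = √(0.52² + 2.4² × 56²) = 134.4; v² = 5.76.
t = (134.4 − 0.52)/5.76 = 23.2 days (vs. the pure-advection estimate x/v = 23.3 d).

23.2 days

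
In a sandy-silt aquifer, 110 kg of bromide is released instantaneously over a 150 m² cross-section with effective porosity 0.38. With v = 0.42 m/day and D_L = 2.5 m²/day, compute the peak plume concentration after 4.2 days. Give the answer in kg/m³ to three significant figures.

0.168 kg/m³

The peak of an instantaneous 1D plume sits at x = vt; there the Gaussian factor is 1 and C_max = M/(n_e·A·√(4πDt)), where n_e·A is the pore area the mass is dissolved in.
√(4πDt) = √(4π × 2.5 × 4.2) = 11.49 m, so C_max = 110/(0.38 × 150 × 11.49) = 0.168 kg/m³.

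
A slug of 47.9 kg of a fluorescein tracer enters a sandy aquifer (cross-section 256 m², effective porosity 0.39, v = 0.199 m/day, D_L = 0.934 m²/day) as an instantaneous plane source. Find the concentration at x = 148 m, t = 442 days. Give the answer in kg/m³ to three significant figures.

For an instantaneous plane source, C(x,t) = M/(n_e·A·√(4πDt)) · exp(−(x−vt)²/(4Dt)), with n_e·A the pore (flow) area.
Plume center vt = 0.199 × 442 = 87.958 m, so the well at 148 m is 60.042 m downgradient of the peak.
√(4πDt) = 72.03 m, giving peak height M/(n_e·A·√(4πDt)) = 47.9/(0.39 × 256 × 72.03) = 0.006661 kg/m³.
(x−vt)²/(4Dt) = (60.042)²/(4 × 0.934 × 442) = 2.183; exp(−2.183) = 0.1127.
C = 0.006661 × 0.1127 = 0.000751 kg/m³.

0.000751 kg/m³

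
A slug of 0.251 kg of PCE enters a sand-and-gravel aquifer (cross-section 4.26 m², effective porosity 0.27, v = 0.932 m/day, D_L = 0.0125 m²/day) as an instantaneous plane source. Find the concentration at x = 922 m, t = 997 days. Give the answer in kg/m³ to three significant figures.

0.00616 kg/m³

For an instantaneous plane source, C(x,t) = M/(n_e·A·√(4πDt)) · exp(−(x−vt)²/(4Dt)), with n_e·A the pore (flow) area.
Plume center vt = 0.932 × 997 = 929.204 m, so the well at 922 m is 7.204 m upgradient of the peak.
√(4πDt) = 12.51 m, giving peak height M/(n_e·A·√(4πDt)) = 0.251/(0.27 × 4.26 × 12.51) = 0.01744 kg/m³.
(x−vt)²/(4Dt) = (-7.204)²/(4 × 0.0125 × 997) = 1.041; exp(−1.041) = 0.3531.
C = 0.01744 × 0.3531 = 0.00616 kg/m³.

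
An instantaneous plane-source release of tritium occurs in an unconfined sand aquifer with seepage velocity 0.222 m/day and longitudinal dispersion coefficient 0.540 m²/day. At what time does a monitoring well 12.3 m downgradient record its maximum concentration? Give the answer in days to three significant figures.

For the 1D instantaneous-source solution, setting ∂C/∂t = 0 at fixed x gives v²t² + 2Dt − x² = 0, so t = (√(D² + v²x²) − D)/v².
√(D² + v²x²) = √(0.540² + 0.222² × 12.3²) = 2.783; v² = 0.049284.
t = (2.783 − 0.540)/0.049284 = 45.5 days (vs. the pure-advection estimate x/v = 55.4 d).

45.5 days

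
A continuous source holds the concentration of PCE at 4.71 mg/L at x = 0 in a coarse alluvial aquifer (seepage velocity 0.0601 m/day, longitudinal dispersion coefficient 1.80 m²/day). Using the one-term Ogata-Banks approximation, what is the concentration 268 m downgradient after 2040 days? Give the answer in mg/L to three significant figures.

0.211 mg/L

For a continuous step input, C/C₀ ≈ ½·erfc((x−vt)/(2√(Dt))).
vt = 0.0601 × 2040 = 122.604 m and 2√(Dt) = 2√(1.80 × 2040) = 121.2 m.
Argument (x−vt)/(2√(Dt)) = (268 − 122.604)/121.2 = 1.200; ½·erfc(1.200) = 0.04484.
C = 4.71 × 0.04484 = 0.211 mg/L.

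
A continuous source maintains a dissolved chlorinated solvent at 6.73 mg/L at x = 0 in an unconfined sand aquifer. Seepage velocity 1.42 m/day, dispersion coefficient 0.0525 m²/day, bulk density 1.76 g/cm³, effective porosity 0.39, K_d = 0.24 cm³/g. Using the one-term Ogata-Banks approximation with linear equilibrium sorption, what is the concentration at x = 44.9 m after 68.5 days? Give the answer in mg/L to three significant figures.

Retardation factor R = 1 + ρ_b·K_d/n = 1 + 1.76 × 0.24/0.39 = 2.083.
Sorption retards both mechanisms: v_R = v/R = 0.6817 m/day, D_R = D/R = 0.02520 m²/day.
v_R·t = 0.6817 × 68.5 = 46.69645 m; 2√(D_R t) = 2.628 m; argument = (44.9 − 46.69645)/2.628 = -0.6836.
C = C₀ × ½·erfc(-0.6836) = 6.73 × 0.8332 = 5.61 mg/L.

5.61 mg/L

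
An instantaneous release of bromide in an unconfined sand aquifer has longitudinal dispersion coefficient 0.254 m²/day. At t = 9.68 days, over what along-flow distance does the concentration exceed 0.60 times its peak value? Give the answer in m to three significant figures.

The plume is Gaussian with σ = √(2Dt) = √(2 × 0.254 × 9.68) = 2.218 m.
C/C_peak = exp(−Δx²/(2σ²)) = 0.60 ⇒ Δx = σ·√(−2 ln 0.60) = 2.218 × 1.011 = 2.242 m.
Width = 2Δx = 4.48 m.

4.48 m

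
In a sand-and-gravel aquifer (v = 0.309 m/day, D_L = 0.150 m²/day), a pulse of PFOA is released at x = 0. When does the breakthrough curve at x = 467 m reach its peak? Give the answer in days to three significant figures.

1510 days

For the 1D instantaneous-source solution, setting ∂C/∂t = 0 at fixed x gives v²t² + 2Dt − x² = 0, so t = (√(D² + v²x²) − D)/v².
√(D² + v²x²) = √(0.150² + 0.309² × 467²) = 144.3; v² = 0.095481.
t = (144.3 − 0.150)/0.095481 = 1510 days (vs. the pure-advection estimate x/v = 1510 d).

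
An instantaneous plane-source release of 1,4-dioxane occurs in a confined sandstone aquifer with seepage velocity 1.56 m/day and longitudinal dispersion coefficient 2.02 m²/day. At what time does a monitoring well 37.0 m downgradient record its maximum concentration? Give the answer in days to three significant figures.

22.9 days

For the 1D instantaneous-source solution, setting ∂C/∂t = 0 at fixed x gives v²t² + 2Dt − x² = 0, so t = (√(D² + v²x²) − D)/v².
√(D² + v²x²) = √(2.02² + 1.56² × 37.0²) = 57.76; v² = 2.4336.
t = (57.76 − 2.02)/2.4336 = 22.9 days (vs. the pure-advection estimate x/v = 23.7 d).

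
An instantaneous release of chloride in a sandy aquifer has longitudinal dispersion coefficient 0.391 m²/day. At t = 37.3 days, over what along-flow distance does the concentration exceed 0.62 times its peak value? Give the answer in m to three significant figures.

The plume is Gaussian with σ = √(2Dt) = √(2 × 0.391 × 37.3) = 5.401 m.
C/C_peak = exp(−Δx²/(2σ²)) = 0.62 ⇒ Δx = σ·√(−2 ln 0.62) = 5.401 × 0.9778 = 5.281 m.
Width = 2Δx = 10.6 m.

10.6 m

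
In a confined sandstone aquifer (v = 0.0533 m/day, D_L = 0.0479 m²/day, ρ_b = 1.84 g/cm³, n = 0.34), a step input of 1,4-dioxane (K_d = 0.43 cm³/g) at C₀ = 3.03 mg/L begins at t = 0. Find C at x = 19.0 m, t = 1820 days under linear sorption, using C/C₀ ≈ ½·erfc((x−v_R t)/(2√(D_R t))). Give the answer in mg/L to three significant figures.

2.79 mg/L

Retardation factor R = 1 + ρ_b·K_d/n = 1 + 1.84 × 0.43/0.34 = 3.327.
Sorption retards both mechanisms: v_R = v/R = 0.01602 m/day, D_R = D/R = 0.01440 m²/day.
v_R·t = 0.01602 × 1820 = 29.1564 m; 2√(D_R t) = 10.24 m; argument = (19.0 − 29.1564)/10.24 = -0.9918.
C = C₀ × ½·erfc(-0.9918) = 3.03 × 0.9196 = 2.79 mg/L.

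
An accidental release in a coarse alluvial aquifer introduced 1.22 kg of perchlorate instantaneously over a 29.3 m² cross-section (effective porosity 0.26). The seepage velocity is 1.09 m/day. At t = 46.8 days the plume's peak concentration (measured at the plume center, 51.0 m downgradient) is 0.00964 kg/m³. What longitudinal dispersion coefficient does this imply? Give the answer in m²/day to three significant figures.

0.469 m²/day

At the plume center C_max = M/(n_e·A·√(4πDt)), so D = M²/(4πt·(n_e·A·C_max)²).
n_e·A·C_max = 0.26 × 29.3 × 0.00964 = 0.07344 kg/m.
D = 1.22²/(4π × 46.8 × 0.07344²) = 0.469 m²/day.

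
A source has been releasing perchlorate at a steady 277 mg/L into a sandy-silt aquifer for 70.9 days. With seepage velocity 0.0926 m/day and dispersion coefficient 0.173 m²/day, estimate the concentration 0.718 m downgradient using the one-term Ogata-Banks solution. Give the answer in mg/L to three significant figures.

244 mg/L

For a continuous step input, C/C₀ ≈ ½·erfc((x−vt)/(2√(Dt))).
vt = 0.0926 × 70.9 = 6.56534 m and 2√(Dt) = 2√(0.173 × 70.9) = 7.004 m.
Argument (x−vt)/(2√(Dt)) = (0.718 − 6.56534)/7.004 = -0.8349; ½·erfc(-0.8349) = 0.8811.
C = 277 × 0.8811 = 244 mg/L.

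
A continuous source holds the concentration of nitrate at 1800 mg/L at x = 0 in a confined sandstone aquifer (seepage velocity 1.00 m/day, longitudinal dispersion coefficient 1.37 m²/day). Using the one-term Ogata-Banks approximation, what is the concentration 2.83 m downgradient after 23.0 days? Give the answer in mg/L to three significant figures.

1790 mg/L

For a continuous step input, C/C₀ ≈ ½·erfc((x−vt)/(2√(Dt))).
vt = 1.00 × 23.0 = 23 m and 2√(Dt) = 2√(1.37 × 23.0) = 11.23 m.
Argument (x−vt)/(2√(Dt)) = (2.83 − 23)/11.23 = -1.796; ½·erfc(-1.796) = 0.9945.
C = 1800 × 0.9945 = 1790 mg/L.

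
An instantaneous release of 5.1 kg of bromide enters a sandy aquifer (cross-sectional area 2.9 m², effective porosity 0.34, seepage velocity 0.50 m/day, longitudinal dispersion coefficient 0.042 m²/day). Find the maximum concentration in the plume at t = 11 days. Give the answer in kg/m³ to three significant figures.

2.15 kg/m³

The peak of an instantaneous 1D plume sits at x = vt; there the Gaussian factor is 1 and C_max = M/(n_e·A·√(4πDt)), where n_e·A is the pore area the mass is dissolved in.
√(4πDt) = √(4π × 0.042 × 11) = 2.409 m, so C_max = 5.1/(0.34 × 2.9 × 2.409) = 2.15 kg/m³.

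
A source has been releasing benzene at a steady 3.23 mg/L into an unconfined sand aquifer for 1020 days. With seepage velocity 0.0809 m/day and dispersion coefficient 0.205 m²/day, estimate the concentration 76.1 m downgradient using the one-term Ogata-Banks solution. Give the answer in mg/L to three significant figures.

2.01 mg/L

For a continuous step input, C/C₀ ≈ ½·erfc((x−vt)/(2√(Dt))).
vt = 0.0809 × 1020 = 82.518 m and 2√(Dt) = 2√(0.205 × 1020) = 28.92 m.
Argument (x−vt)/(2√(Dt)) = (76.1 − 82.518)/28.92 = -0.2219; ½·erfc(-0.2219) = 0.6232.
C = 3.23 × 0.6232 = 2.01 mg/L.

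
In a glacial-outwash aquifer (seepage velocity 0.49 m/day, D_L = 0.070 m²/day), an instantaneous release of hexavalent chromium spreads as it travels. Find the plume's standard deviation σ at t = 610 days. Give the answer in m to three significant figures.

9.24 m

Dispersive spreading gives a Gaussian with σ² = 2Dt; advection only shifts the center.
σ = √(2 × 0.070 × 610) = 9.24 m.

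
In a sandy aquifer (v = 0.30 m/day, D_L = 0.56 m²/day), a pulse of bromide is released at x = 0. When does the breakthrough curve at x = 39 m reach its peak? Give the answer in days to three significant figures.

124 days

For the 1D instantaneous-source solution, setting ∂C/∂t = 0 at fixed x gives v²t² + 2Dt − x² = 0, so t = (√(D² + v²x²) − D)/v².
√(D² + v²x²) = √(0.56² + 0.30² × 39²) = 11.71; v² = 0.09.
t = (11.71 − 0.56)/0.09 = 124 days (vs. the pure-advection estimate x/v = 130 d).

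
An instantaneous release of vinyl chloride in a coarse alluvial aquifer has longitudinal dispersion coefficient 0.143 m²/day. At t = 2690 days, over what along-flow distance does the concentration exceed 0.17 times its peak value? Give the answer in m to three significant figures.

104 m

The plume is Gaussian with σ = √(2Dt) = √(2 × 0.143 × 2690) = 27.74 m.
C/C_peak = exp(−Δx²/(2σ²)) = 0.17 ⇒ Δx = σ·√(−2 ln 0.17) = 27.74 × 1.883 = 52.23 m.
Width = 2Δx = 104 m.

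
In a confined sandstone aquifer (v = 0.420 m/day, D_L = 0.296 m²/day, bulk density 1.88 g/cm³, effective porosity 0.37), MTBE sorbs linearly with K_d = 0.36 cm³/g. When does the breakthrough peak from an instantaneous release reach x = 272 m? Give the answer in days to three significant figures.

Retardation factor R = 1 + ρ_b·K_d/n = 1 + 1.88 × 0.36/0.37 = 2.829.
Sorption retards both mechanisms: v_R = v/R = 0.1485 m/day, D_R = D/R = 0.1046 m²/day.
Peak time from v_R²t² + 2D_R t − x² = 0: t = (√(D_R² + v_R²x²) − D_R)/v_R².
√(D_R² + v_R²x²) = √(0.1046² + 0.1485² × 272²) = 40.39; v_R² = 0.02205.
t = (40.39 − 0.1046)/0.02205 = 1830 days.

1830 days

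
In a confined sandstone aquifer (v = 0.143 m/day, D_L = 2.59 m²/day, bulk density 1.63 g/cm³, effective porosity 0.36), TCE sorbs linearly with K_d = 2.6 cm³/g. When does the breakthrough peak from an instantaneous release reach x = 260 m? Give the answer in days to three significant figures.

Retardation factor R = 1 + ρ_b·K_d/n = 1 + 1.63 × 2.6/0.36 = 12.77.
Sorption retards both mechanisms: v_R = v/R = 0.01120 m/day, D_R = D/R = 0.2028 m²/day.
Peak time from v_R²t² + 2D_R t − x² = 0: t = (√(D_R² + v_R²x²) − D_R)/v_R².
√(D_R² + v_R²x²) = √(0.2028² + 0.01120² × 260²) = 2.919; v_R² = 0.0001254.
t = (2.919 − 0.2028)/0.0001254 = 21700 days.

21700 days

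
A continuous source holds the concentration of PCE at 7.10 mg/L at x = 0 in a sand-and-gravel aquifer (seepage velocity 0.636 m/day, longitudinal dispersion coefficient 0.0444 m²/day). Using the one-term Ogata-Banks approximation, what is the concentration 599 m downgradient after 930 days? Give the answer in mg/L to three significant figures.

For a continuous step input, C/C₀ ≈ ½·erfc((x−vt)/(2√(Dt))).
vt = 0.636 × 930 = 591.48 m and 2√(Dt) = 2√(0.0444 × 930) = 12.85 m.
Argument (x−vt)/(2√(Dt)) = (599 − 591.48)/12.85 = 0.5852; ½·erfc(0.5852) = 0.2039.
C = 7.10 × 0.2039 = 1.45 mg/L.

1.45 mg/L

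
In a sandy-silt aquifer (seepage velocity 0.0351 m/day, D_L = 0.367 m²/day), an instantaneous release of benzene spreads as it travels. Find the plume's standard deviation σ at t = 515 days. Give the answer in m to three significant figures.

Dispersive spreading gives a Gaussian with σ² = 2Dt; advection only shifts the center.
σ = √(2 × 0.367 × 515) = 19.4 m.

19.4 m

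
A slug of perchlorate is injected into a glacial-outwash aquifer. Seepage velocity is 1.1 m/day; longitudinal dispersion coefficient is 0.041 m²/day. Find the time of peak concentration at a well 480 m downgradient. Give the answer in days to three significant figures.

For the 1D instantaneous-source solution, setting ∂C/∂t = 0 at fixed x gives v²t² + 2Dt − x² = 0, so t = (√(D² + v²x²) − D)/v².
√(D² + v²x²) = √(0.041² + 1.1² × 480²) = 528.0; v² = 1.21.
t = (528.0 − 0.041)/1.21 = 436 days (vs. the pure-advection estimate x/v = 436 d).

436 days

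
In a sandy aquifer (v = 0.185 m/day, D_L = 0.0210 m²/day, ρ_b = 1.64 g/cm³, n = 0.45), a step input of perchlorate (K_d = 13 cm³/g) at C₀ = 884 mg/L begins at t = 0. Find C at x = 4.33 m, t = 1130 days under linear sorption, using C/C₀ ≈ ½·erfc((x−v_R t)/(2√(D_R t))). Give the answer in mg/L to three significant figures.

439 mg/L

Retardation factor R = 1 + ρ_b·K_d/n = 1 + 1.64 × 13/0.45 = 48.38.
Sorption retards both mechanisms: v_R = v/R = 0.003824 m/day, D_R = D/R = 0.0004341 m²/day.
v_R·t = 0.003824 × 1130 = 4.32112 m; 2√(D_R t) = 1.401 m; argument = (4.33 − 4.32112)/1.401 = 0.006338.
C = C₀ × ½·erfc(0.006338) = 884 × 0.4964 = 439 mg/L.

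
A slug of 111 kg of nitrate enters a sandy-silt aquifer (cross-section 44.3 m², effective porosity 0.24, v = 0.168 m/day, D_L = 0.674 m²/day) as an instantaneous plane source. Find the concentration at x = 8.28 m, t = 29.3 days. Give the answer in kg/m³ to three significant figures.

For an instantaneous plane source, C(x,t) = M/(n_e·A·√(4πDt)) · exp(−(x−vt)²/(4Dt)), with n_e·A the pore (flow) area.
Plume center vt = 0.168 × 29.3 = 4.9224 m, so the well at 8.28 m is 3.3576 m downgradient of the peak.
√(4πDt) = 15.75 m, giving peak height M/(n_e·A·√(4πDt)) = 111/(0.24 × 44.3 × 15.75) = 0.6629 kg/m³.
(x−vt)²/(4Dt) = (3.3576)²/(4 × 0.674 × 29.3) = 0.1427; exp(−0.1427) = 0.8670.
C = 0.6629 × 0.8670 = 0.575 kg/m³.

0.575 kg/m³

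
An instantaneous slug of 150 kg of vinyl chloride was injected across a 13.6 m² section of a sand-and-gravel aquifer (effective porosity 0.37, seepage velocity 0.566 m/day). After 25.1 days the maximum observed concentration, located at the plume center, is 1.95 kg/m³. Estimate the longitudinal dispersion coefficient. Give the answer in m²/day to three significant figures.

At the plume center C_max = M/(n_e·A·√(4πDt)), so D = M²/(4πt·(n_e·A·C_max)²).
n_e·A·C_max = 0.37 × 13.6 × 1.95 = 9.812 kg/m.
D = 150²/(4π × 25.1 × 9.812²) = 0.741 m²/day.

0.741 m²/day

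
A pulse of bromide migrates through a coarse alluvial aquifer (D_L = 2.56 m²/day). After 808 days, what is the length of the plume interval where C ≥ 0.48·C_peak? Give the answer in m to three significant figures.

156 m

The plume is Gaussian with σ = √(2Dt) = √(2 × 2.56 × 808) = 64.32 m.
C/C_peak = exp(−Δx²/(2σ²)) = 0.48 ⇒ Δx = σ·√(−2 ln 0.48) = 64.32 × 1.212 = 77.96 m.
Width = 2Δx = 156 m.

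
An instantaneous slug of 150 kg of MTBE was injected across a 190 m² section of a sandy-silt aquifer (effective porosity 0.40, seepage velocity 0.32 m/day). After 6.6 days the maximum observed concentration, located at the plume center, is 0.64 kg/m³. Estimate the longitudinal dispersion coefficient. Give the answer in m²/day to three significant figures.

0.115 m²/day

At the plume center C_max = M/(n_e·A·√(4πDt)), so D = M²/(4πt·(n_e·A·C_max)²).
n_e·A·C_max = 0.40 × 190 × 0.64 = 48.64 kg/m.
D = 150²/(4π × 6.6 × 48.64²) = 0.115 m²/day.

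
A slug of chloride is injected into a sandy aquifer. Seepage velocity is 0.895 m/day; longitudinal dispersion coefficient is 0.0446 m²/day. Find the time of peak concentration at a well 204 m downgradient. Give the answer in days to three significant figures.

228 days

For the 1D instantaneous-source solution, setting ∂C/∂t = 0 at fixed x gives v²t² + 2Dt − x² = 0, so t = (√(D² + v²x²) − D)/v².
√(D² + v²x²) = √(0.0446² + 0.895² × 204²) = 182.6; v² = 0.801025.
t = (182.6 − 0.0446)/0.801025 = 228 days (vs. the pure-advection estimate x/v = 228 d).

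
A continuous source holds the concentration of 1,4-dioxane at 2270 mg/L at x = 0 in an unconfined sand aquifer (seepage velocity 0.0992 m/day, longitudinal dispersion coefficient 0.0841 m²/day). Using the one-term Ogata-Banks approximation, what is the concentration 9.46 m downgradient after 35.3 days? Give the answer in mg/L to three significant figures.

16.4 mg/L

For a continuous step input, C/C₀ ≈ ½·erfc((x−vt)/(2√(Dt))).
vt = 0.0992 × 35.3 = 3.50176 m and 2√(Dt) = 2√(0.0841 × 35.3) = 3.446 m.
Argument (x−vt)/(2√(Dt)) = (9.46 − 3.50176)/3.446 = 1.729; ½·erfc(1.729) = 0.007239.
C = 2270 × 0.007239 = 16.4 mg/L.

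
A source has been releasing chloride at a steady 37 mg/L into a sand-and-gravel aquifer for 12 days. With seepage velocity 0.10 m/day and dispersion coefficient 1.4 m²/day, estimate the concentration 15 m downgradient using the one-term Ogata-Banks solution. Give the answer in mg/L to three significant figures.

0.320 mg/L

For a continuous step input, C/C₀ ≈ ½·erfc((x−vt)/(2√(Dt))).
vt = 0.10 × 12 = 1.2 m and 2√(Dt) = 2√(1.4 × 12) = 8.198 m.
Argument (x−vt)/(2√(Dt)) = (15 − 1.2)/8.198 = 1.683; ½·erfc(1.683) = 0.008653.
C = 37 × 0.008653 = 0.320 mg/L.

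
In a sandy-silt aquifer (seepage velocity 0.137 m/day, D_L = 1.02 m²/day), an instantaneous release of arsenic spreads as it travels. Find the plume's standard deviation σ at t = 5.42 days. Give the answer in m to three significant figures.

3.33 m

Dispersive spreading gives a Gaussian with σ² = 2Dt; advection only shifts the center.
σ = √(2 × 1.02 × 5.42) = 3.33 m.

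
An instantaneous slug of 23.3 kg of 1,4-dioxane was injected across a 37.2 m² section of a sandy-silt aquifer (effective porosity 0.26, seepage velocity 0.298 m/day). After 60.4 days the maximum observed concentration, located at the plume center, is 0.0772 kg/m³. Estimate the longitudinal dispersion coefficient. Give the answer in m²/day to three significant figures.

1.28 m²/day

At the plume center C_max = M/(n_e·A·√(4πDt)), so D = M²/(4πt·(n_e·A·C_max)²).
n_e·A·C_max = 0.26 × 37.2 × 0.0772 = 0.7467 kg/m.
D = 23.3²/(4π × 60.4 × 0.7467²) = 1.28 m²/day.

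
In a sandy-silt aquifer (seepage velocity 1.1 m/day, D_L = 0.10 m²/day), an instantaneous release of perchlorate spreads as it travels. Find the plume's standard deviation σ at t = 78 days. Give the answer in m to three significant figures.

Dispersive spreading gives a Gaussian with σ² = 2Dt; advection only shifts the center.
σ = √(2 × 0.10 × 78) = 3.95 m.

3.95 m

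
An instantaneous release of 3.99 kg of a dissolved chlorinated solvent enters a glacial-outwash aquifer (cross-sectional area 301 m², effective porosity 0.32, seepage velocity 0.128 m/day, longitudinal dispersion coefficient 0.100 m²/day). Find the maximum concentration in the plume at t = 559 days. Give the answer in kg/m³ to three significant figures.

0.00156 kg/m³

The peak of an instantaneous 1D plume sits at x = vt; there the Gaussian factor is 1 and C_max = M/(n_e·A·√(4πDt)), where n_e·A is the pore area the mass is dissolved in.
√(4πDt) = √(4π × 0.100 × 559) = 26.50 m, so C_max = 3.99/(0.32 × 301 × 26.50) = 0.00156 kg/m³.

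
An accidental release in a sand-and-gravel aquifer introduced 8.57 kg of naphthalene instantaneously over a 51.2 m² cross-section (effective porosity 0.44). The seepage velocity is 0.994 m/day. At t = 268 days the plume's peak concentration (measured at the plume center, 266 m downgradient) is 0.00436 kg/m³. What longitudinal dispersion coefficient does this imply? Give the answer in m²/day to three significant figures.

2.26 m²/day

At the plume center C_max = M/(n_e·A·√(4πDt)), so D = M²/(4πt·(n_e·A·C_max)²).
n_e·A·C_max = 0.44 × 51.2 × 0.00436 = 0.09822 kg/m.
D = 8.57²/(4π × 268 × 0.09822²) = 2.26 m²/day.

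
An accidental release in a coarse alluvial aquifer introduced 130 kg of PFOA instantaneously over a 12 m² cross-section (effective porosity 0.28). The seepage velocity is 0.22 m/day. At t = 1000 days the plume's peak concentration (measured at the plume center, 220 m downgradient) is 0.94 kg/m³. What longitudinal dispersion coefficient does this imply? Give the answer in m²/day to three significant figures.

At the plume center C_max = M/(n_e·A·√(4πDt)), so D = M²/(4πt·(n_e·A·C_max)²).
n_e·A·C_max = 0.28 × 12 × 0.94 = 3.158 kg/m.
D = 130²/(4π × 1000 × 3.158²) = 0.135 m²/day.

0.135 m²/day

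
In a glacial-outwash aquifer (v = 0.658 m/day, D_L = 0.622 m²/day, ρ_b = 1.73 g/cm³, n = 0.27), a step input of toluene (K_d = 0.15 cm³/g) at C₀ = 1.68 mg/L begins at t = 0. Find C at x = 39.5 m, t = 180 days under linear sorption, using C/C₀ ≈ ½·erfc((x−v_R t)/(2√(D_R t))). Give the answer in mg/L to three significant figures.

1.64 mg/L

Retardation factor R = 1 + ρ_b·K_d/n = 1 + 1.73 × 0.15/0.27 = 1.961.
Sorption retards both mechanisms: v_R = v/R = 0.3355 m/day, D_R = D/R = 0.3172 m²/day.
v_R·t = 0.3355 × 180 = 60.39 m; 2√(D_R t) = 15.11 m; argument = (39.5 − 60.39)/15.11 = -1.383.
C = C₀ × ½·erfc(-1.383) = 1.68 × 0.9748 = 1.64 mg/L.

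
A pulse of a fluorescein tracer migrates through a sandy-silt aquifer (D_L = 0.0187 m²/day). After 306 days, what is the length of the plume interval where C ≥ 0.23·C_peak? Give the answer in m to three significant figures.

The plume is Gaussian with σ = √(2Dt) = √(2 × 0.0187 × 306) = 3.383 m.
C/C_peak = exp(−Δx²/(2σ²)) = 0.23 ⇒ Δx = σ·√(−2 ln 0.23) = 3.383 × 1.714 = 5.798 m.
Width = 2Δx = 11.6 m.

11.6 m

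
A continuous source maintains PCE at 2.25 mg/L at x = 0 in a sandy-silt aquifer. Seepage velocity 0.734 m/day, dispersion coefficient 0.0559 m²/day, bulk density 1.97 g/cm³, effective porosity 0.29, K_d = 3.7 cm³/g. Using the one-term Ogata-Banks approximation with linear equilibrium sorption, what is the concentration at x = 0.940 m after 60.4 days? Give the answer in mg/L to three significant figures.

2.10 mg/L

Retardation factor R = 1 + ρ_b·K_d/n = 1 + 1.97 × 3.7/0.29 = 26.13.
Sorption retards both mechanisms: v_R = v/R = 0.02809 m/day, D_R = D/R = 0.002139 m²/day.
v_R·t = 0.02809 × 60.4 = 1.696636 m; 2√(D_R t) = 0.7189 m; argument = (0.940 − 1.696636)/0.7189 = -1.052.
C = C₀ × ½·erfc(-1.052) = 2.25 × 0.9316 = 2.10 mg/L.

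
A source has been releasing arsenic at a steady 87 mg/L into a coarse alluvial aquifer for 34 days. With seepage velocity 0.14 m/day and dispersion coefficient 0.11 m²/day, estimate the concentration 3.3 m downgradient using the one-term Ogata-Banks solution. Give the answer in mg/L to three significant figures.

For a continuous step input, C/C₀ ≈ ½·erfc((x−vt)/(2√(Dt))).
vt = 0.14 × 34 = 4.76 m and 2√(Dt) = 2√(0.11 × 34) = 3.868 m.
Argument (x−vt)/(2√(Dt)) = (3.3 − 4.76)/3.868 = -0.3775; ½·erfc(-0.3775) = 0.7033.
C = 87 × 0.7033 = 61.2 mg/L.

61.2 mg/L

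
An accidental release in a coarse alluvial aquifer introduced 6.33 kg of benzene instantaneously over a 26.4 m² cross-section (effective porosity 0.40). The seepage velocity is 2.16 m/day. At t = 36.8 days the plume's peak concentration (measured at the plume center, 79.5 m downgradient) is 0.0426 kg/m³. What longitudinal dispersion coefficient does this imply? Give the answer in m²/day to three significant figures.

At the plume center C_max = M/(n_e·A·√(4πDt)), so D = M²/(4πt·(n_e·A·C_max)²).
n_e·A·C_max = 0.40 × 26.4 × 0.0426 = 0.4499 kg/m.
D = 6.33²/(4π × 36.8 × 0.4499²) = 0.428 m²/day.

0.428 m²/day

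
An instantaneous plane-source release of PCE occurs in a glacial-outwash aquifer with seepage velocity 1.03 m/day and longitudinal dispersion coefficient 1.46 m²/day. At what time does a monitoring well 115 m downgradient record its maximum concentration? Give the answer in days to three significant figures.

For the 1D instantaneous-source solution, setting ∂C/∂t = 0 at fixed x gives v²t² + 2Dt − x² = 0, so t = (√(D² + v²x²) − D)/v².
√(D² + v²x²) = √(1.46² + 1.03² × 115²) = 118.5; v² = 1.0609.
t = (118.5 − 1.46)/1.0609 = 110 days (vs. the pure-advection estimate x/v = 112 d).

110 days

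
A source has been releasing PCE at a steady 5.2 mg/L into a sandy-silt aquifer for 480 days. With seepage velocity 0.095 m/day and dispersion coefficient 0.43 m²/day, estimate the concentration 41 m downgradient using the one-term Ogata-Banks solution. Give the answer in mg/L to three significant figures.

For a continuous step input, C/C₀ ≈ ½·erfc((x−vt)/(2√(Dt))).
vt = 0.095 × 480 = 45.6 m and 2√(Dt) = 2√(0.43 × 480) = 28.73 m.
Argument (x−vt)/(2√(Dt)) = (41 − 45.6)/28.73 = -0.1601; ½·erfc(-0.1601) = 0.5896.
C = 5.2 × 0.5896 = 3.07 mg/L.

3.07 mg/L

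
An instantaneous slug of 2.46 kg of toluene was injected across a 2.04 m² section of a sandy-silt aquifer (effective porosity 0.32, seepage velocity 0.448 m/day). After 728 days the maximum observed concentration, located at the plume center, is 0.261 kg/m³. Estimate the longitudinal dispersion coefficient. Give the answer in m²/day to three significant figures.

At the plume center C_max = M/(n_e·A·√(4πDt)), so D = M²/(4πt·(n_e·A·C_max)²).
n_e·A·C_max = 0.32 × 2.04 × 0.261 = 0.1704 kg/m.
D = 2.46²/(4π × 728 × 0.1704²) = 0.0228 m²/day.

0.0228 m²/day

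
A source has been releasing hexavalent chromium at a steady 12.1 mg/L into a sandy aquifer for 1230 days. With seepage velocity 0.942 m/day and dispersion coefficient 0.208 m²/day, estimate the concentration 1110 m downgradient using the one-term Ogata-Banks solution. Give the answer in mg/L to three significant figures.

For a continuous step input, C/C₀ ≈ ½·erfc((x−vt)/(2√(Dt))).
vt = 0.942 × 1230 = 1158.66 m and 2√(Dt) = 2√(0.208 × 1230) = 31.99 m.
Argument (x−vt)/(2√(Dt)) = (1110 − 1158.66)/31.99 = -1.521; ½·erfc(-1.521) = 0.9843.
C = 12.1 × 0.9843 = 11.9 mg/L.

11.9 mg/L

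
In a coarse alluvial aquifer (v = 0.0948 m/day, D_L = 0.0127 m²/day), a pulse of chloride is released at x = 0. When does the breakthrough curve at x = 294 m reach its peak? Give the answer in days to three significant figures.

3100 days

For the 1D instantaneous-source solution, setting ∂C/∂t = 0 at fixed x gives v²t² + 2Dt − x² = 0, so t = (√(D² + v²x²) − D)/v².
√(D² + v²x²) = √(0.0127² + 0.0948² × 294²) = 27.87; v² = 0.00898704.
t = (27.87 − 0.0127)/0.00898704 = 3100 days (vs. the pure-advection estimate x/v = 3100 d).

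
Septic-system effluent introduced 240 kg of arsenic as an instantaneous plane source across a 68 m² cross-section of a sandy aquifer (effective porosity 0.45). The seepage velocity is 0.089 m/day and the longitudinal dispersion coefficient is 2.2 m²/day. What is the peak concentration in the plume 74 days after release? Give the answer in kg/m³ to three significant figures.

0.173 kg/m³

The peak of an instantaneous 1D plume sits at x = vt; there the Gaussian factor is 1 and C_max = M/(n_e·A·√(4πDt)), where n_e·A is the pore area the mass is dissolved in.
√(4πDt) = √(4π × 2.2 × 74) = 45.23 m, so C_max = 240/(0.45 × 68 × 45.23) = 0.173 kg/m³.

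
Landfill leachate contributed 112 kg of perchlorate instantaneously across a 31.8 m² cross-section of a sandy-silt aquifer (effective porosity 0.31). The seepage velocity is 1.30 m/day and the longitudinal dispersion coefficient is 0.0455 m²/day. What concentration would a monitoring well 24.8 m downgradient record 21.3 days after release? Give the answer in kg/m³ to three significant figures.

0.378 kg/m³

For an instantaneous plane source, C(x,t) = M/(n_e·A·√(4πDt)) · exp(−(x−vt)²/(4Dt)), with n_e·A the pore (flow) area.
Plume center vt = 1.30 × 21.3 = 27.69 m, so the well at 24.8 m is 2.89 m upgradient of the peak.
√(4πDt) = 3.490 m, giving peak height M/(n_e·A·√(4πDt)) = 112/(0.31 × 31.8 × 3.490) = 3.255 kg/m³.
(x−vt)²/(4Dt) = (-2.89)²/(4 × 0.0455 × 21.3) = 2.154; exp(−2.154) = 0.1160.
C = 3.255 × 0.1160 = 0.378 kg/m³.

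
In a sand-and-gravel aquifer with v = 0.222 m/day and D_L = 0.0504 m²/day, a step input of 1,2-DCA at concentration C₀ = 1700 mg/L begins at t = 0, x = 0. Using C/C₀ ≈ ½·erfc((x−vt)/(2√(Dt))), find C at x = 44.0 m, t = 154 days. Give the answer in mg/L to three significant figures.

10.8 mg/L

For a continuous step input, C/C₀ ≈ ½·erfc((x−vt)/(2√(Dt))).
vt = 0.222 × 154 = 34.188 m and 2√(Dt) = 2√(0.0504 × 154) = 5.572 m.
Argument (x−vt)/(2√(Dt)) = (44.0 − 34.188)/5.572 = 1.761; ½·erfc(1.761) = 0.006379.
C = 1700 × 0.006379 = 10.8 mg/L.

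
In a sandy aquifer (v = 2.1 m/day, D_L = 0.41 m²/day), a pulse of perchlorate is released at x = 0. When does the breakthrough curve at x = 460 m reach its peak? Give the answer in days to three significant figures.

219 days

For the 1D instantaneous-source solution, setting ∂C/∂t = 0 at fixed x gives v²t² + 2Dt − x² = 0, so t = (√(D² + v²x²) − D)/v².
√(D² + v²x²) = √(0.41² + 2.1² × 460²) = 966.0; v² = 4.41.
t = (966.0 − 0.41)/4.41 = 219 days (vs. the pure-advection estimate x/v = 219 d).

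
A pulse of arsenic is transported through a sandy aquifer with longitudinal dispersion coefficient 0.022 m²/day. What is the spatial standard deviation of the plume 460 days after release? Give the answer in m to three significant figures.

Dispersive spreading gives a Gaussian with σ² = 2Dt; advection only shifts the center.
σ = √(2 × 0.022 × 460) = 4.50 m.

4.50 m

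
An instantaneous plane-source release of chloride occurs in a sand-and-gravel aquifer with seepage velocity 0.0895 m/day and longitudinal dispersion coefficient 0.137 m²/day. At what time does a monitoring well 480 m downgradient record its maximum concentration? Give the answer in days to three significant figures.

5350 days

For the 1D instantaneous-source solution, setting ∂C/∂t = 0 at fixed x gives v²t² + 2Dt − x² = 0, so t = (√(D² + v²x²) − D)/v².
√(D² + v²x²) = √(0.137² + 0.0895² × 480²) = 42.96; v² = 0.00801025.
t = (42.96 − 0.137)/0.00801025 = 5350 days (vs. the pure-advection estimate x/v = 5360 d).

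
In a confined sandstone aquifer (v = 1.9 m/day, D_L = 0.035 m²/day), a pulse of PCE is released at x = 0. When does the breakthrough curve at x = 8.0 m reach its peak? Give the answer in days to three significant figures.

For the 1D instantaneous-source solution, setting ∂C/∂t = 0 at fixed x gives v²t² + 2Dt − x² = 0, so t = (√(D² + v²x²) − D)/v².
√(D² + v²x²) = √(0.035² + 1.9² × 8.0²) = 15.20; v² = 3.61.
t = (15.20 − 0.035)/3.61 = 4.20 days (vs. the pure-advection estimate x/v = 4.21 d).

4.20 days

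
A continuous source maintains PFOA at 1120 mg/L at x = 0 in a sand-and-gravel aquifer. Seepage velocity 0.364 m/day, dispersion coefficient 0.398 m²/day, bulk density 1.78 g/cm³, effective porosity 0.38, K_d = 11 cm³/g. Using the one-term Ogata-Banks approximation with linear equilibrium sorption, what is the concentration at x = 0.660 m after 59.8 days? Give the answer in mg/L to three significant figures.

446 mg/L

Retardation factor R = 1 + ρ_b·K_d/n = 1 + 1.78 × 11/0.38 = 52.53.
Sorption retards both mechanisms: v_R = v/R = 0.006929 m/day, D_R = D/R = 0.007577 m²/day.
v_R·t = 0.006929 × 59.8 = 0.4143542 m; 2√(D_R t) = 1.346 m; argument = (0.660 − 0.4143542)/1.346 = 0.1825.
C = C₀ × ½·erfc(0.1825) = 1120 × 0.3982 = 446 mg/L.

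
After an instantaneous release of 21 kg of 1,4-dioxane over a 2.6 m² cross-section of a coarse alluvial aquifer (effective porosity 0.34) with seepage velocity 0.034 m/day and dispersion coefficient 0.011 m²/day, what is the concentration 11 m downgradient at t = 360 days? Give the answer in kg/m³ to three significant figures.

3.06 kg/m³

For an instantaneous plane source, C(x,t) = M/(n_e·A·√(4πDt)) · exp(−(x−vt)²/(4Dt)), with n_e·A the pore (flow) area.
Plume center vt = 0.034 × 360 = 12.24 m, so the well at 11 m is 1.24 m upgradient of the peak.
√(4πDt) = 7.054 m, giving peak height M/(n_e·A·√(4πDt)) = 21/(0.34 × 2.6 × 7.054) = 3.368 kg/m³.
(x−vt)²/(4Dt) = (-1.24)²/(4 × 0.011 × 360) = 0.09707; exp(−0.09707) = 0.9075.
C = 3.368 × 0.9075 = 3.06 kg/m³.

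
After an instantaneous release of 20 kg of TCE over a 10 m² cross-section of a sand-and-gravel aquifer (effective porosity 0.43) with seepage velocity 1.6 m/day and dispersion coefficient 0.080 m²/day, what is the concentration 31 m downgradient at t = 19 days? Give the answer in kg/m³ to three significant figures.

1.00 kg/m³

For an instantaneous plane source, C(x,t) = M/(n_e·A·√(4πDt)) · exp(−(x−vt)²/(4Dt)), with n_e·A the pore (flow) area.
Plume center vt = 1.6 × 19 = 30.4 m, so the well at 31 m is 0.6 m downgradient of the peak.
√(4πDt) = 4.370 m, giving peak height M/(n_e·A·√(4πDt)) = 20/(0.43 × 10 × 4.370) = 1.064 kg/m³.
(x−vt)²/(4Dt) = (0.6)²/(4 × 0.080 × 19) = 0.05921; exp(−0.05921) = 0.9425.
C = 1.064 × 0.9425 = 1.00 kg/m³.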